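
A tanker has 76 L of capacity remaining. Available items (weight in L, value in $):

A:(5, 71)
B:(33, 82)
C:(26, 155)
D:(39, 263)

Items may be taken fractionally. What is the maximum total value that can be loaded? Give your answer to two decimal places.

503.91

Order: A (71/5=14.20) > D (263/39=6.74) > C (155/26=5.96) > B (82/33=2.48)
Fill: take A (5 @ 71) → take D (39 @ 263) → take C (26 @ 155) → take 6/33 of B → 14.91; 76/76 used.
Total value = 503.91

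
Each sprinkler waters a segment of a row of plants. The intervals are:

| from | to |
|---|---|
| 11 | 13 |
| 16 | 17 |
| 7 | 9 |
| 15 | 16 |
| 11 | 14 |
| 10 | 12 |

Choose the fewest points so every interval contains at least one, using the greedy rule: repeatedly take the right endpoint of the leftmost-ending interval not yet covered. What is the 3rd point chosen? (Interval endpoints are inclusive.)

16

Sort by right endpoint; whenever an interval is uncovered, place a point at its right end.
Sorted: [7,9] [10,12] [11,13] [11,14] [15,16] [16,17]
{[7,9]} hit by 9; {[10,12],[11,13],[11,14]} hit by 12; {[15,16],[16,17]} hit by 16.
Points: 9, 12, 16 (3 total).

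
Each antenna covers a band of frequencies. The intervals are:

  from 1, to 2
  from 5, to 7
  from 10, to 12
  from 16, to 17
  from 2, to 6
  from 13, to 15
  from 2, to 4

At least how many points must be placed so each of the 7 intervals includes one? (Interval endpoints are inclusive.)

5

By right end: [1,2]  [2,4]  [2,6]  [5,7]  [10,12]  [13,15]  [16,17]
[1,2] uncovered → point at 2; [5,7] uncovered → point at 7; [10,12] uncovered → point at 12; [13,15] uncovered → point at 15; [16,17] uncovered → point at 17.
Points: 2, 7, 12, 15, 17 (5 total).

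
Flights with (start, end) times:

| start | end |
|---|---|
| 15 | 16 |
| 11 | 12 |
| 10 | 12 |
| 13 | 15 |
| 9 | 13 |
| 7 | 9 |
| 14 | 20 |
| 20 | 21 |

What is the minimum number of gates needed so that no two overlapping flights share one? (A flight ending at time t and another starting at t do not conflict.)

starts: [7, 9, 10, 11, 13, 14, 15, 20]
ends:   [9, 12, 12, 13, 15, 16, 20, 21]
s7→1 e9→0 s9→1 s10→2 s11→3  — peak 3.

3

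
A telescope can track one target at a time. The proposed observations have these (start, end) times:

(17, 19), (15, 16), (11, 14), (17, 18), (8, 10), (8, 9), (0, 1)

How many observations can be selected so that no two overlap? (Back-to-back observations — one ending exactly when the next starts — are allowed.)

5

Sorted by end: (0,1)  (8,9)  (8,10)  (11,14)  (15,16)  (17,18)  (17,19)
take (0,1); take (8,9); take (11,14); take (15,16); take (17,18).
Selected 5 observations.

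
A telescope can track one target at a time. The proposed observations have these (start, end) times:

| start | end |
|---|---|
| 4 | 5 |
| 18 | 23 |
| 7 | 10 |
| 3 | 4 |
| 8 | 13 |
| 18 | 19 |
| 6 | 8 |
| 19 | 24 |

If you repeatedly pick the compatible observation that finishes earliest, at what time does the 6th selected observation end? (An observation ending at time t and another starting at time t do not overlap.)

Sort by end time and greedily take each interval whose start is ≥ the last chosen end.
Sorted by end: (3,4)  (4,5)  (6,8)  (7,10)  (8,13)  (18,19)  (18,23)  (19,24)
take (3,4); take (4,5); take (6,8); skip (7,10); take (8,13); take (18,19); take (19,24).
Selected: (3,4) (4,5) (6,8) (8,13) (18,19) (19,24)

24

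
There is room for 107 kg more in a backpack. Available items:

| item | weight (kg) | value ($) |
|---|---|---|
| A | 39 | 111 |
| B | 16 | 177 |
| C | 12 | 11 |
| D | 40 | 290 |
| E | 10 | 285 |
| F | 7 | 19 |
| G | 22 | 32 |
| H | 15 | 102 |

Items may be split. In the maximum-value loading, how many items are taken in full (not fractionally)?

4

Order: E (285/10=28.50) > B (177/16=11.06) > D (290/40=7.25) > H (102/15=6.80) > A (111/39=2.85) > F (19/7=2.71) > G (32/22=1.45) > C (11/12=0.92)
Fill: take E (10 @ 285) → take B (16 @ 177) → take D (40 @ 290) → take H (15 @ 102) → take 26/39 of A → 74.00; 107/107 used.
4 item(s) taken whole; one partial (take 26/39 of A).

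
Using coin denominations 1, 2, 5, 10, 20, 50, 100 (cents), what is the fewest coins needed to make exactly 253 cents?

5

Greedy: take as many of the largest coin as possible, then repeat with the remainder.
253 − 2×100→53 − 1×50→3 − 1×2→1 − 1×1→0
Total coins = 2 + 1 + 1 + 1 = 5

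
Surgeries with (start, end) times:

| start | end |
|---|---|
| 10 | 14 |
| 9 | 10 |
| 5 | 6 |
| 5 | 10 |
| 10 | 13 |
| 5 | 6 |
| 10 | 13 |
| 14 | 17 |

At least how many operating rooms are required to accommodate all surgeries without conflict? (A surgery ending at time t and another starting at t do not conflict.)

The answer is the maximum number of intervals overlapping at any instant.
Events (time:±→running): 5:+→1 5:+→2 5:+→3 … peak 3.

3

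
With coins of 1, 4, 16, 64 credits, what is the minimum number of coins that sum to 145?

145 − 2×64→17 − 1×16→1 − 1×1→0
Total coins = 2 + 1 + 1 = 4

4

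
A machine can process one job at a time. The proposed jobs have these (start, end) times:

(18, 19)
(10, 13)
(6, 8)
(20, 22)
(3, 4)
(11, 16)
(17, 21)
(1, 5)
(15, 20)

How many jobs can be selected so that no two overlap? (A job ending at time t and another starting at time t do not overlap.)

Sorted by end: (3,4)  (1,5)  (6,8)  (10,13)  (11,16)  (18,19)  (15,20)  (17,21)  (20,22)
take (3,4); skip (1,5); take (6,8); take (10,13); take (18,19); take (20,22).
Selected 5 jobs.

5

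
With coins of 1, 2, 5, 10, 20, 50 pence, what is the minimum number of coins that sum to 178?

7

178 − 3×50→28 − 1×20→8 − 1×5→3 − 1×2→1 − 1×1→0
Total coins = 3 + 1 + 1 + 1 + 1 = 7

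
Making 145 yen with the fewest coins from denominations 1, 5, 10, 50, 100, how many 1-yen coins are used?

0

Use the largest denomination that fits, subtract, and repeat.
145 − 1×100→45 − 4×10→5 − 1×5→0
Count of 1: 0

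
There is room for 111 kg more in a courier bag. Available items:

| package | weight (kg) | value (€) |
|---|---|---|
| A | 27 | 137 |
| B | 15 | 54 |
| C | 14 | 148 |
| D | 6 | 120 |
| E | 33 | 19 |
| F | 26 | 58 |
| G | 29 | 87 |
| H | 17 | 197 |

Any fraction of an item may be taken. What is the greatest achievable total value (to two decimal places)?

749.69

Greedy by value/weight ratio, highest first.
Order: D (120/6=20.00) > H (197/17=11.59) > C (148/14=10.57) > A (137/27=5.07) > B (54/15=3.60) > G (87/29=3.00) > F (58/26=2.23) > E (19/33=0.58)
Fill: take D (6 @ 120) → take H (17 @ 197) → take C (14 @ 148) → take A (27 @ 137) → take B (15 @ 54) → take G (29 @ 87) → take 3/26 of F → 6.69; 111/111 used.
Total value = 749.69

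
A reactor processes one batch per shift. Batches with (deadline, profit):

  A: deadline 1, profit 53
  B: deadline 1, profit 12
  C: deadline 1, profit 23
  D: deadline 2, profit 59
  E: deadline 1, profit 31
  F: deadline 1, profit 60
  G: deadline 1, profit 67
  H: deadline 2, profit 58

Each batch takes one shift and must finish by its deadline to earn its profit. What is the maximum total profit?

By profit: G(d1,67), F(d1,60), D(d2,59), H(d2,58), A(d1,53), E(d1,31), C(d1,23), B(d1,12)
G→slot 1; F skipped; D→slot 2; H skipped; A skipped; E skipped; C skipped; B skipped.
Profit = 67 + 59 = 126

126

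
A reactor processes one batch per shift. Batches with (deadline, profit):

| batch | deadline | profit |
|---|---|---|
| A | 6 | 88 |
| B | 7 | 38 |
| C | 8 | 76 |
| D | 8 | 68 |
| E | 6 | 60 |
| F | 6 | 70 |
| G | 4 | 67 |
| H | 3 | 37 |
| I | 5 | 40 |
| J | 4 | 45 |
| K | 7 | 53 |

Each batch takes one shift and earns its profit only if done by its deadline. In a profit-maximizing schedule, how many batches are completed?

Sort by profit descending; place each in the latest free slot ≤ its deadline.
By profit: A(d6,88), C(d8,76), F(d6,70), D(d8,68), G(d4,67), E(d6,60), K(d7,53), J(d4,45), I(d5,40), B(d7,38), H(d3,37)
A→slot 6; C→slot 8; F→slot 5; D→slot 7; G→slot 4; E→slot 3; K→slot 2; J→slot 1; I skipped; B skipped; H skipped.
8 of 11 scheduled.

8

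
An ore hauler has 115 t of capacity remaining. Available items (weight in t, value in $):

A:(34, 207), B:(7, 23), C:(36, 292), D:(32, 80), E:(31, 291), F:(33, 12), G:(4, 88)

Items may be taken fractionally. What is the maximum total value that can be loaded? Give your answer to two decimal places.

908.50

Sort by value per unit weight and fill in that order.
Order: G (88/4=22.00) > E (291/31=9.39) > C (292/36=8.11) > A (207/34=6.09) > B (23/7=3.29) > D (80/32=2.50) > F (12/33=0.36)
Fill: take G (4 @ 88) → take E (31 @ 291) → take C (36 @ 292) → take A (34 @ 207) → take B (7 @ 23) → take 3/32 of D → 7.50; 115/115 used.
Total value = 908.50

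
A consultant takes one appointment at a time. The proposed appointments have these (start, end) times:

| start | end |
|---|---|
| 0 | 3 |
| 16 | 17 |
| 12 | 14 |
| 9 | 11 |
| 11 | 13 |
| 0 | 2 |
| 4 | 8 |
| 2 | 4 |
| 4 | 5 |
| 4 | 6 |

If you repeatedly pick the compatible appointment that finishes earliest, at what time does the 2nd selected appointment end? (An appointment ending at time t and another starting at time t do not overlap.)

By end time: (0,2), (0,3), (2,4), (4,5), (4,6), (4,8), (9,11), (11,13), (12,14), (16,17).
Pick (0,2); next start ≥ 2 → (2,4); next start ≥ 4 → (4,5); next start ≥ 5 → (9,11); next start ≥ 11 → (11,13); next start ≥ 13 → (16,17).
Selected: (0,2) (2,4) (4,5) (9,11) (11,13) (16,17)

4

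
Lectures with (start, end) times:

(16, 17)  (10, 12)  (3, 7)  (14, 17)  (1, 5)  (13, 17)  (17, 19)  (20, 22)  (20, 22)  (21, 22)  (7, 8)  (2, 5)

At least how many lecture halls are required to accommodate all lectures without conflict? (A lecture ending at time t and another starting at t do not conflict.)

3

Count concurrent intervals with a sweep; the peak is the room count.
starts: [1, 2, 3, 7, 10, 13, 14, 16, 17, 20, 20, 21]
ends:   [5, 5, 7, 8, 12, 17, 17, 17, 19, 22, 22, 22]
s1→1 s2→2 s3→3  — peak 3.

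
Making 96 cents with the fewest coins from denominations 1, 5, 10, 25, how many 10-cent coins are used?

96 = 3×25 + 2×10 + 1×1
Count of 10: 2

2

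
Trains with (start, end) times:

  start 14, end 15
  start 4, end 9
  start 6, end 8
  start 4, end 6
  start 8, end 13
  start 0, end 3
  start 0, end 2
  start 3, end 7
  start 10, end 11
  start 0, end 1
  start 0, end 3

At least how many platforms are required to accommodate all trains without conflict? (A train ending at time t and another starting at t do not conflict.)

starts: [0, 0, 0, 0, 3, 4, 4, 6, 8, 10, 14]
ends:   [1, 2, 3, 3, 6, 7, 8, 9, 11, 13, 15]
s0→1 s0→2 s0→3 s0→4  — peak 4.

4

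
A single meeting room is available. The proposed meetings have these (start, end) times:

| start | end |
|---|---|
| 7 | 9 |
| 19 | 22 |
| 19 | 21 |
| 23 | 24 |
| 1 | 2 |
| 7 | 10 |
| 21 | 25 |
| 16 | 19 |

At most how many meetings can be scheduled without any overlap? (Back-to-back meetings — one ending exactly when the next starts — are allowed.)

5

By end time: (1,2), (7,9), (7,10), (16,19), (19,21), (19,22), (23,24), (21,25).
Pick (1,2); next start ≥ 2 → (7,9); next start ≥ 9 → (16,19); next start ≥ 19 → (19,21); next start ≥ 21 → (23,24).
Selected 5 meetings.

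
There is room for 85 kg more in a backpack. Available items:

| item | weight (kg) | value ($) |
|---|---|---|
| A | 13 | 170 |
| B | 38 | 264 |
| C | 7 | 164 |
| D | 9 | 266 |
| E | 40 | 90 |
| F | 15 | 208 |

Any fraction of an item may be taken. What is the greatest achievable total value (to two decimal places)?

1078.75

Sort by value per unit weight and fill in that order.
Order: D (266/9=29.56) > C (164/7=23.43) > F (208/15=13.87) > A (170/13=13.08) > B (264/38=6.95) > E (90/40=2.25)
Fill: take D (9 @ 266) → take C (7 @ 164) → take F (15 @ 208) → take A (13 @ 170) → take B (38 @ 264) → take 3/40 of E → 6.75; 85/85 used.
Total value = 1078.75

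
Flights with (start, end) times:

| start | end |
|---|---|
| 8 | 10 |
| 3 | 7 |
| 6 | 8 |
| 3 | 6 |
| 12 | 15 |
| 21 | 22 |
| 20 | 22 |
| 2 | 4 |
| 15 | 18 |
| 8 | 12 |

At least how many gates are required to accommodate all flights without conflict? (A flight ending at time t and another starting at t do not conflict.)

3

Events (time:±→running): 2:+→1 3:+→2 3:+→3 … peak 3.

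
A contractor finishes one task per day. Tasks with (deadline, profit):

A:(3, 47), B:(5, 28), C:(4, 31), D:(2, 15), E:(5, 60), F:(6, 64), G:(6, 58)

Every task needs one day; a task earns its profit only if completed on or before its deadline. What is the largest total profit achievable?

Sort by profit descending; place each in the latest free slot ≤ its deadline.
Profit order: F=64 E=60 G=58 A=47 C=31 B=28 D=15
Assign: F→slot 6, E→slot 5, G→slot 4, A→slot 3, C→slot 2, B→slot 1, D skipped.
Slots: [1:B] [2:C] [3:A] [4:G] [5:E] [6:F]
Profit = 28 + 31 + 47 + 58 + 60 + 64 = 288

288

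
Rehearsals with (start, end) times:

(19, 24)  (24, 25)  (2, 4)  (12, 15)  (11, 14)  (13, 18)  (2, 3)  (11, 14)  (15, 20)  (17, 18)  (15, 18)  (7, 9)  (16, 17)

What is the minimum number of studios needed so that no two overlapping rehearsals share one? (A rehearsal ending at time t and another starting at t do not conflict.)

The answer is the maximum number of intervals overlapping at any instant.
Events (time:±→running): 2:+→1 2:+→2 3:-→1 4:-→0 7:+→1 9:-→0 11:+→1 11:+→2 12:+→3 13:+→4 … peak 4.

4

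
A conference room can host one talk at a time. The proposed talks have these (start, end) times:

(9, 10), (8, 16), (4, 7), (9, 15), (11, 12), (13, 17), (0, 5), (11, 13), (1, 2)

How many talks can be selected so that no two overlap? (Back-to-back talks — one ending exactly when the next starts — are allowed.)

5

Sort by end time and greedily take each interval whose start is ≥ the last chosen end.
By end time: (1,2), (0,5), (4,7), (9,10), (11,12), (11,13), (9,15), (8,16), (13,17).
Pick (1,2); next start ≥ 2 → (4,7); next start ≥ 7 → (9,10); next start ≥ 10 → (11,12); next start ≥ 12 → (13,17).
Selected 5 talks.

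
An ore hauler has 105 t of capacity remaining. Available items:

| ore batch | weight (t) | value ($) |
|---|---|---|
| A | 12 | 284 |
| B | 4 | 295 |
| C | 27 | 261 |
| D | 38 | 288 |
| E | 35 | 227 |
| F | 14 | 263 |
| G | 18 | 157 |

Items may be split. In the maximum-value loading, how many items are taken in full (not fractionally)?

5

Greedy by value/weight ratio, highest first.
Ratios (sorted): B 73.75, A 23.67, F 18.79, C 9.67, G 8.72, D 7.58, E 6.49
take B (4 @ 295); take A (12 @ 284); take F (14 @ 263); take C (27 @ 261); take G (18 @ 157); take 30/38 of D → 227.37. Capacity used 105/105.
5 item(s) taken whole; one partial (take 30/38 of D).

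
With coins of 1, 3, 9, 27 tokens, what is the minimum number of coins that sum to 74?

Greedy: take as many of the largest coin as possible, then repeat with the remainder.
74 = 2×27 + 2×9 + 2×1
Total coins = 2 + 2 + 2 = 6

6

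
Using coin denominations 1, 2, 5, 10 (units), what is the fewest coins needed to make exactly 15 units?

2

15 − 1×10→5 − 1×5→0
Total coins = 1 + 1 = 2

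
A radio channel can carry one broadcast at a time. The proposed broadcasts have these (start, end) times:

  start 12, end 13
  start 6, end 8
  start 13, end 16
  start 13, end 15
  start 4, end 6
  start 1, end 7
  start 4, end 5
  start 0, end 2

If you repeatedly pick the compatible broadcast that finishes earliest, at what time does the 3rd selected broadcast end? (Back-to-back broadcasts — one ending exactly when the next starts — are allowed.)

8

Order by finish time; keep every interval that doesn't clash with the previous kept one.
Sorted by end: (0,2)  (4,5)  (4,6)  (1,7)  (6,8)  (12,13)  (13,15)  (13,16)
take (0,2); take (4,5); skip (4,6); skip (1,7); take (6,8); take (12,13); take (13,15); skip (13,16).
Selected: (0,2) (4,5) (6,8) (12,13) (13,15)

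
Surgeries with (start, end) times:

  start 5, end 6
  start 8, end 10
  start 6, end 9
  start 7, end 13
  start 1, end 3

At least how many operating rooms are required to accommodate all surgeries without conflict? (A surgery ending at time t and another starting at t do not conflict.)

The answer is the maximum number of intervals overlapping at any instant.
Events (time:±→running): 1:+→1 3:-→0 5:+→1 6:-→0 6:+→1 7:+→2 8:+→3 … peak 3.

3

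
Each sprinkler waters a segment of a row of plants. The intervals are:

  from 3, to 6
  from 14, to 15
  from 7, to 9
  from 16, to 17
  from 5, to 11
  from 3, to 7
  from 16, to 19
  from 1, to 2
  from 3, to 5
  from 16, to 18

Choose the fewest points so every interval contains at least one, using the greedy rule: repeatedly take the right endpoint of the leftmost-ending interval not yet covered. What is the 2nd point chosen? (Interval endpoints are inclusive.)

By right end: [1,2]  [3,5]  [3,6]  [3,7]  [7,9]  [5,11]  [14,15]  [16,17]  [16,18]  [16,19]
[1,2] uncovered → point at 2; [3,5] uncovered → point at 5; [7,9] uncovered → point at 9; [14,15] uncovered → point at 15; [16,17] uncovered → point at 17.
Points: 2, 5, 9, 15, 17 (5 total).

5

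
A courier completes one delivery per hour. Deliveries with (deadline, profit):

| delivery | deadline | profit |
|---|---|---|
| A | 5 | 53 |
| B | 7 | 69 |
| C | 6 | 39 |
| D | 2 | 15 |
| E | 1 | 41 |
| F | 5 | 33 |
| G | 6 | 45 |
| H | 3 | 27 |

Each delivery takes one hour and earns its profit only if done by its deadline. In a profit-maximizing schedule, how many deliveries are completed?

7

Sort by profit descending; place each in the latest free slot ≤ its deadline.
By profit: B(d7,69), A(d5,53), G(d6,45), E(d1,41), C(d6,39), F(d5,33), H(d3,27), D(d2,15)
B→slot 7; A→slot 5; G→slot 6; E→slot 1; C→slot 4; F→slot 3; H→slot 2; D skipped.
7 of 8 scheduled.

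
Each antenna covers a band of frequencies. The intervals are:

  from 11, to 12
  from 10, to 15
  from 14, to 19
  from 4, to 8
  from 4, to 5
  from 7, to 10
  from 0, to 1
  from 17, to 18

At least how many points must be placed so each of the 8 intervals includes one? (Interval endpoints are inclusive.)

Process intervals by earliest right end; each time one isn't hit yet, stab at its right endpoint.
By right end: [0,1]  [4,5]  [4,8]  [7,10]  [11,12]  [10,15]  [17,18]  [14,19]
[0,1] uncovered → point at 1; [4,5] uncovered → point at 5; [7,10] uncovered → point at 10; [11,12] uncovered → point at 12; [17,18] uncovered → point at 18.
Points: 1, 5, 10, 12, 18 (5 total).

5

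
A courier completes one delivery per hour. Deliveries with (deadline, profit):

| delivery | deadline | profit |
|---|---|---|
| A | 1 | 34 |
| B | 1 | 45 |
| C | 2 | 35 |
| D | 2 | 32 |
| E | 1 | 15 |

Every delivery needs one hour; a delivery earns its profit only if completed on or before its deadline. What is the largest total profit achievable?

80

By profit: B(d1,45), C(d2,35), A(d1,34), D(d2,32), E(d1,15)
B→slot 1; C→slot 2; A skipped; D skipped; E skipped.
Profit = 45 + 35 = 80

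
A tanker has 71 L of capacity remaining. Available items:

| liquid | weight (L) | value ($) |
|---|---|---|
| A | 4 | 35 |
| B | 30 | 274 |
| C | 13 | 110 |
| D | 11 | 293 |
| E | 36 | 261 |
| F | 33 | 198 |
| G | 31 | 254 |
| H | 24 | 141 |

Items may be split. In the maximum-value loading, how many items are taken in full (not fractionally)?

4

Ratios (sorted): D 26.64, B 9.13, A 8.75, C 8.46, G 8.19, E 7.25, F 6.00, H 5.88
take D (11 @ 293); take B (30 @ 274); take A (4 @ 35); take C (13 @ 110); take 13/31 of G → 106.52. Capacity used 71/71.
4 item(s) taken whole; one partial (take 13/31 of G).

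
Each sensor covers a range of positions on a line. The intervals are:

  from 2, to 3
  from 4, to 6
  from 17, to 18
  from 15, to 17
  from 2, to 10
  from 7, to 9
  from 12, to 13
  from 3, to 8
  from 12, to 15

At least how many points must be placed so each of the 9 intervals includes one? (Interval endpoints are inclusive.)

5

By right end: [2,3]  [4,6]  [3,8]  [7,9]  [2,10]  [12,13]  [12,15]  [15,17]  [17,18]
[2,3] uncovered → point at 3; [4,6] uncovered → point at 6; [7,9] uncovered → point at 9; [12,13] uncovered → point at 13; [15,17] uncovered → point at 17.
Points: 3, 6, 9, 13, 17 (5 total).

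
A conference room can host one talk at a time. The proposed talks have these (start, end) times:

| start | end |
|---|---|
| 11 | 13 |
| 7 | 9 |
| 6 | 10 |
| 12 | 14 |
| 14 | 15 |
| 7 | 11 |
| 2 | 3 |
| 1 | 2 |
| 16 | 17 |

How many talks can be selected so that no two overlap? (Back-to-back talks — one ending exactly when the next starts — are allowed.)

6

Sorted by end: (1,2)  (2,3)  (7,9)  (6,10)  (7,11)  (11,13)  (12,14)  (14,15)  (16,17)
take (1,2); take (2,3); take (7,9); take (11,13); take (14,15); take (16,17).
Selected 6 talks.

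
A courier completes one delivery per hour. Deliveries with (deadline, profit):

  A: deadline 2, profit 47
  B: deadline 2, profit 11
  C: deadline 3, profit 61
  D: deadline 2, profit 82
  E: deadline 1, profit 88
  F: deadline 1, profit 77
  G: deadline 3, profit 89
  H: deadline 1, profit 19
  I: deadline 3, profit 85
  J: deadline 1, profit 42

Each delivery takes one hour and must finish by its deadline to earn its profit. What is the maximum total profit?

Profit order: G=89 E=88 I=85 D=82 F=77 C=61 A=47 J=42 H=19 B=11
Assign: G→slot 3, E→slot 1, I→slot 2, D skipped, F skipped, C skipped, A skipped, J skipped, H skipped, B skipped.
Slots: [1:E] [2:I] [3:G]
Profit = 88 + 85 + 89 = 262

262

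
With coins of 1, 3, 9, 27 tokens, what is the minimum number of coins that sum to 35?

5

Greedy: take as many of the largest coin as possible, then repeat with the remainder.
35 = 1×27 + 2×3 + 2×1
Total coins = 1 + 2 + 2 = 5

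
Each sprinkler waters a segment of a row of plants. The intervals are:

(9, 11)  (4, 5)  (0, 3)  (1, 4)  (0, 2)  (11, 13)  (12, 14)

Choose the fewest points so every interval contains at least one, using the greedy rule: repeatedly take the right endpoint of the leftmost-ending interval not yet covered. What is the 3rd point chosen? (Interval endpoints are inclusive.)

11

Sorted: [0,2] [0,3] [1,4] [4,5] [9,11] [11,13] [12,14]
{[0,2],[0,3],[1,4]} hit by 2; {[4,5]} hit by 5; {[9,11],[11,13]} hit by 11; {[12,14]} hit by 14.
Points: 2, 5, 11, 14 (4 total).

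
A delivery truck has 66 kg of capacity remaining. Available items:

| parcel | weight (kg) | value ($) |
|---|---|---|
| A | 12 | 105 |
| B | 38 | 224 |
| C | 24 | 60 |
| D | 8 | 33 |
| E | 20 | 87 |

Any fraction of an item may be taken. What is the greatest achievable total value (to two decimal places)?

Order: A (105/12=8.75) > B (224/38=5.89) > E (87/20=4.35) > D (33/8=4.12) > C (60/24=2.50)
Fill: take A (12 @ 105) → take B (38 @ 224) → take 16/20 of E → 69.60; 66/66 used.
Total value = 398.60

398.60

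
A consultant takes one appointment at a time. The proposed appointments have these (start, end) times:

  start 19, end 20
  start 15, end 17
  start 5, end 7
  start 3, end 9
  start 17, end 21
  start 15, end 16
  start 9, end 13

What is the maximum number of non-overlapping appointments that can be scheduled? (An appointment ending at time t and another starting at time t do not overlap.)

Sort by end time and greedily take each interval whose start is ≥ the last chosen end.
By end time: (5,7), (3,9), (9,13), (15,16), (15,17), (19,20), (17,21).
Pick (5,7); next start ≥ 7 → (9,13); next start ≥ 13 → (15,16); next start ≥ 16 → (19,20).
Selected 4 appointments.

4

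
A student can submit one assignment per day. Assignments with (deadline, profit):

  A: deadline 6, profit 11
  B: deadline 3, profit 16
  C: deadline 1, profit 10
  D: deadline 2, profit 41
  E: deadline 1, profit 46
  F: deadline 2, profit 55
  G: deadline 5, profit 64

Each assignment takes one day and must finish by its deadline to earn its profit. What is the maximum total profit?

192

Take jobs in profit order; each goes to the latest open slot no later than its deadline.
Profit order: G=64 F=55 E=46 D=41 B=16 A=11 C=10
Assign: G→slot 5, F→slot 2, E→slot 1, D skipped, B→slot 3, A→slot 6, C skipped.
Slots: [1:E] [2:F] [3:B] [5:G] [6:A]
Profit = 46 + 55 + 16 + 64 + 11 = 192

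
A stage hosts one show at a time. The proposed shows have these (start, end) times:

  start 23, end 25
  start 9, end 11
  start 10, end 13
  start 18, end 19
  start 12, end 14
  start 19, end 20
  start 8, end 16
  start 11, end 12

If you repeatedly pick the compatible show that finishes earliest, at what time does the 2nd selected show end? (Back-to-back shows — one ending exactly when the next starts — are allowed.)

12

Order by finish time; keep every interval that doesn't clash with the previous kept one.
Sorted by end: (9,11)  (11,12)  (10,13)  (12,14)  (8,16)  (18,19)  (19,20)  (23,25)
take (9,11); take (11,12); take (12,14); skip (8,16); take (18,19); take (19,20); take (23,25).
Selected: (9,11) (11,12) (12,14) (18,19) (19,20) (23,25)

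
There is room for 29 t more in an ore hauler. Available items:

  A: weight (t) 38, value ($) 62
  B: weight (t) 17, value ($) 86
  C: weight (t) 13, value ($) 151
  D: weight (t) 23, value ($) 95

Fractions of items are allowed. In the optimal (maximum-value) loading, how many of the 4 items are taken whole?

1

Sort by value per unit weight and fill in that order.
Order: C (151/13=11.62) > B (86/17=5.06) > D (95/23=4.13) > A (62/38=1.63)
Fill: take C (13 @ 151) → take 16/17 of B → 80.94; 29/29 used.
1 item(s) taken whole; one partial (take 16/17 of B).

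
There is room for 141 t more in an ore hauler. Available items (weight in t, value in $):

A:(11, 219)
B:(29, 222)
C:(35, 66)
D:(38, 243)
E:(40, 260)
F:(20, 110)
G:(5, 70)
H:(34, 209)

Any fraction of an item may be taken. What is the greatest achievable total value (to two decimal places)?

1124.65

Sort by value per unit weight and fill in that order.
Order: A (219/11=19.91) > G (70/5=14.00) > B (222/29=7.66) > E (260/40=6.50) > D (243/38=6.39) > H (209/34=6.15) > F (110/20=5.50) > C (66/35=1.89)
Fill: take A (11 @ 219) → take G (5 @ 70) → take B (29 @ 222) → take E (40 @ 260) → take D (38 @ 243) → take 18/34 of H → 110.65; 141/141 used.
Total value = 1124.65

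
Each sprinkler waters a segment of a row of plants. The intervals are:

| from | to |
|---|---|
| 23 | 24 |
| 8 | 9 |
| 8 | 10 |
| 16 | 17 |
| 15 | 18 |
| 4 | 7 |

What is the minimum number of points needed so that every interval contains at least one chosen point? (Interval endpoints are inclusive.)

Sort by right endpoint; whenever an interval is uncovered, place a point at its right end.
By right end: [4,7]  [8,9]  [8,10]  [16,17]  [15,18]  [23,24]
[4,7] uncovered → point at 7; [8,9] uncovered → point at 9; [16,17] uncovered → point at 17; [23,24] uncovered → point at 24.
Points: 7, 9, 17, 24 (4 total).

4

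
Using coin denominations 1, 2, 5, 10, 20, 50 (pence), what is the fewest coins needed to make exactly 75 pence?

Use the largest denomination that fits, subtract, and repeat.
75 = 1×50 + 1×20 + 1×5
Total coins = 1 + 1 + 1 = 3

3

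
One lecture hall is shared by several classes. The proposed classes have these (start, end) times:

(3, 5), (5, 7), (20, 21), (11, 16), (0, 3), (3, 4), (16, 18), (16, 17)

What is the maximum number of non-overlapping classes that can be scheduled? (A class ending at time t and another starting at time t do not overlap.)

6

Sort by end time and greedily take each interval whose start is ≥ the last chosen end.
By end time: (0,3), (3,4), (3,5), (5,7), (11,16), (16,17), (16,18), (20,21).
Pick (0,3); next start ≥ 3 → (3,4); next start ≥ 4 → (5,7); next start ≥ 7 → (11,16); next start ≥ 16 → (16,17); next start ≥ 17 → (20,21).
Selected 6 classes.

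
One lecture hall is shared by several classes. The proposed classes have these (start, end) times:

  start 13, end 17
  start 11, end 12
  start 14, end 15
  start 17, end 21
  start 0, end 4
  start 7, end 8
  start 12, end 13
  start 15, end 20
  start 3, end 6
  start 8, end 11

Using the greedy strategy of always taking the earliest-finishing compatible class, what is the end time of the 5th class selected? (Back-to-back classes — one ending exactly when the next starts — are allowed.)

Order by finish time; keep every interval that doesn't clash with the previous kept one.
Sorted by end: (0,4)  (3,6)  (7,8)  (8,11)  (11,12)  (12,13)  (14,15)  (13,17)  (15,20)  (17,21)
take (0,4); skip (3,6); take (7,8); take (8,11); take (11,12); take (12,13); take (14,15); skip (13,17); take (15,20); skip (17,21).
Selected: (0,4) (7,8) (8,11) (11,12) (12,13) (14,15) (15,20)

13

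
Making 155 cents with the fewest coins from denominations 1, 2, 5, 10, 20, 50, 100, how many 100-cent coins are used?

1

Greedy: take as many of the largest coin as possible, then repeat with the remainder.
155 = 1×100 + 1×50 + 1×5
Count of 100: 1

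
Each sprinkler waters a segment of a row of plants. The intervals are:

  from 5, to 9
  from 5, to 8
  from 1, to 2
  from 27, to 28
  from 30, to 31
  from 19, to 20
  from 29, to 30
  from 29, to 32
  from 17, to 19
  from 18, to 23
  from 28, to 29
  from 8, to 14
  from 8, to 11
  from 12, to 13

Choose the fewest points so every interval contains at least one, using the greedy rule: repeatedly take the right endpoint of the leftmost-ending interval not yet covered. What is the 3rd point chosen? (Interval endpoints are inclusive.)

Sorted: [1,2] [5,8] [5,9] [8,11] [12,13] [8,14] [17,19] [19,20] [18,23] [27,28] [28,29] [29,30] [30,31] [29,32]
{[1,2]} hit by 2; {[5,8],[5,9],[8,11]} hit by 8; {[12,13],[8,14]} hit by 13; {[17,19],[19,20],[18,23]} hit by 19; {[27,28],[28,29]} hit by 28; {[29,30],[30,31],[29,32]} hit by 30.
Points: 2, 8, 13, 19, 28, 30 (6 total).

13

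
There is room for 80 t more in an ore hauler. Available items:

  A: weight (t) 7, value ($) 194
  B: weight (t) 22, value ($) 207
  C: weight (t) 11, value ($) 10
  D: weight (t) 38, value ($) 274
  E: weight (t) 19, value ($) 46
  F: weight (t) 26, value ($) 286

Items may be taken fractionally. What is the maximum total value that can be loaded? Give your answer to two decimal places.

Greedy by value/weight ratio, highest first.
Order: A (194/7=27.71) > F (286/26=11.00) > B (207/22=9.41) > D (274/38=7.21) > E (46/19=2.42) > C (10/11=0.91)
Fill: take A (7 @ 194) → take F (26 @ 286) → take B (22 @ 207) → take 25/38 of D → 180.26; 80/80 used.
Total value = 867.26

867.26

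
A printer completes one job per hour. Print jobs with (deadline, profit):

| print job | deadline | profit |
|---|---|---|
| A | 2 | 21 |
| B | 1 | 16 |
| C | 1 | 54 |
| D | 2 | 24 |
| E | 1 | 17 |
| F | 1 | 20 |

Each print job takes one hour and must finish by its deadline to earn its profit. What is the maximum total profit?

78

Take jobs in profit order; each goes to the latest open slot no later than its deadline.
By profit: C(d1,54), D(d2,24), A(d2,21), F(d1,20), E(d1,17), B(d1,16)
C→slot 1; D→slot 2; A skipped; F skipped; E skipped; B skipped.
Profit = 54 + 24 = 78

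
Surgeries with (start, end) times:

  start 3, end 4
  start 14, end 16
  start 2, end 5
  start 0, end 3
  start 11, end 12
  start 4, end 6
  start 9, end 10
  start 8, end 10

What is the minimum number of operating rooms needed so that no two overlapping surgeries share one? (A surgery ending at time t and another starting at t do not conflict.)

2

Events (time:±→running): 0:+→1 2:+→2 … peak 2.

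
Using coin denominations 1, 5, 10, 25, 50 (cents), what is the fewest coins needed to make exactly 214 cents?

9

214 − 4×50→14 − 1×10→4 − 4×1→0
Total coins = 4 + 1 + 4 = 9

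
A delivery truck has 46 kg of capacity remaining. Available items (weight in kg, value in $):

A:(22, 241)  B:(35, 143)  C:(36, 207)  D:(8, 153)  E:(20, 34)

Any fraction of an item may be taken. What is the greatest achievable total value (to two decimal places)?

486.00

Ratios (sorted): D 19.12, A 10.95, C 5.75, B 4.09, E 1.70
take D (8 @ 153); take A (22 @ 241); take 16/36 of C → 92.00. Capacity used 46/46.
Total value = 486.00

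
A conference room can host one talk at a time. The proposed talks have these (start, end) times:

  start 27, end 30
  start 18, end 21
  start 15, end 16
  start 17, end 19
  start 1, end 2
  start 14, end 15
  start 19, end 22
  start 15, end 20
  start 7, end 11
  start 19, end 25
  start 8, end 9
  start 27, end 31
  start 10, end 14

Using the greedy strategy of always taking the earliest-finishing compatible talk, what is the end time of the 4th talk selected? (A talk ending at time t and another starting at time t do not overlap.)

By end time: (1,2), (8,9), (7,11), (10,14), (14,15), (15,16), (17,19), (15,20), (18,21), (19,22), (19,25), (27,30), (27,31).
Pick (1,2); next start ≥ 2 → (8,9); next start ≥ 9 → (10,14); next start ≥ 14 → (14,15); next start ≥ 15 → (15,16); next start ≥ 16 → (17,19); next start ≥ 19 → (19,22); next start ≥ 22 → (27,30).
Selected: (1,2) (8,9) (10,14) (14,15) (15,16) (17,19) (19,22) (27,30)

15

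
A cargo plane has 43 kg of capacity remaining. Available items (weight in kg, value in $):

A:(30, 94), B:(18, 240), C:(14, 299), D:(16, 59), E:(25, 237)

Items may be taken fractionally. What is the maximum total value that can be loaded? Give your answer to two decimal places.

Sort by value per unit weight and fill in that order.
Order: C (299/14=21.36) > B (240/18=13.33) > E (237/25=9.48) > D (59/16=3.69) > A (94/30=3.13)
Fill: take C (14 @ 299) → take B (18 @ 240) → take 11/25 of E → 104.28; 43/43 used.
Total value = 643.28

643.28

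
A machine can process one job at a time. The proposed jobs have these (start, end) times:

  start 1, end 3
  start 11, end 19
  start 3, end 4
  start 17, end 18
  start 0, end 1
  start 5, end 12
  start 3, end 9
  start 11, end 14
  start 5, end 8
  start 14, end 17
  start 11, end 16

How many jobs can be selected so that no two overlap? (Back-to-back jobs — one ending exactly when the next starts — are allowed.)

7

By end time: (0,1), (1,3), (3,4), (5,8), (3,9), (5,12), (11,14), (11,16), (14,17), (17,18), (11,19).
Pick (0,1); next start ≥ 1 → (1,3); next start ≥ 3 → (3,4); next start ≥ 4 → (5,8); next start ≥ 8 → (11,14); next start ≥ 14 → (14,17); next start ≥ 17 → (17,18).
Selected 7 jobs.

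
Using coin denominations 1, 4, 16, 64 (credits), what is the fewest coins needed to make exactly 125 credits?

125 − 1×64→61 − 3×16→13 − 3×4→1 − 1×1→0
Total coins = 1 + 3 + 3 + 1 = 8

8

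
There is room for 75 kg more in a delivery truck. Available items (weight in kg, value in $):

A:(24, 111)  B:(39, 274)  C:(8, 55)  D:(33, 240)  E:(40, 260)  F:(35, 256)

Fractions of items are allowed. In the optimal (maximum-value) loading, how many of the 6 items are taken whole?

Sort by value per unit weight and fill in that order.
Ratios (sorted): F 7.31, D 7.27, B 7.03, C 6.88, E 6.50, A 4.62
take F (35 @ 256); take D (33 @ 240); take 7/39 of B → 49.18. Capacity used 75/75.
2 item(s) taken whole; one partial (take 7/39 of B).

2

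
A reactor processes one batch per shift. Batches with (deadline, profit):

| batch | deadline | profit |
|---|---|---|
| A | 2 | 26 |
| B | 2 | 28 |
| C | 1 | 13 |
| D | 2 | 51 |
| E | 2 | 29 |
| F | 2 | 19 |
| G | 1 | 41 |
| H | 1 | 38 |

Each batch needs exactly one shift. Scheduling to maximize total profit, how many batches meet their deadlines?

Take jobs in profit order; each goes to the latest open slot no later than its deadline.
By profit: D(d2,51), G(d1,41), H(d1,38), E(d2,29), B(d2,28), A(d2,26), F(d2,19), C(d1,13)
D→slot 2; G→slot 1; H skipped; E skipped; B skipped; A skipped; F skipped; C skipped.
2 of 8 scheduled.

2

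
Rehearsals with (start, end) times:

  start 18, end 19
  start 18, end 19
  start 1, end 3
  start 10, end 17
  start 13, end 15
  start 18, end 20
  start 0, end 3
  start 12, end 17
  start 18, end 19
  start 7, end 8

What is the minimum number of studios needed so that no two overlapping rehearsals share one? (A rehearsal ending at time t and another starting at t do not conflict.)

starts: [0, 1, 7, 10, 12, 13, 18, 18, 18, 18]
ends:   [3, 3, 8, 15, 17, 17, 19, 19, 19, 20]
s0→1 s1→2 e3→1 e3→0 s7→1 e8→0 s10→1 s12→2 s13→3 e15→2 e17→1 e17→0 s18→1 s18→2 s18→3 s18→4  — peak 4.

4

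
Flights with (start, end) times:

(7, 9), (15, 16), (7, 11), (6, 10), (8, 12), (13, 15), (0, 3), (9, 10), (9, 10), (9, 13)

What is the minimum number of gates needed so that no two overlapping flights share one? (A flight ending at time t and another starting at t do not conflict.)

6

starts: [0, 6, 7, 7, 8, 9, 9, 9, 13, 15]
ends:   [3, 9, 10, 10, 10, 11, 12, 13, 15, 16]
s0→1 e3→0 s6→1 s7→2 s7→3 s8→4 e9→3 s9→4 s9→5 s9→6  — peak 6.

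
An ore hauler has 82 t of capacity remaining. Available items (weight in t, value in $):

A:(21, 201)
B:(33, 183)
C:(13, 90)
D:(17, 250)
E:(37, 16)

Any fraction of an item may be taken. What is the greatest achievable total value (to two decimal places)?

Greedy by value/weight ratio, highest first.
Order: D (250/17=14.71) > A (201/21=9.57) > C (90/13=6.92) > B (183/33=5.55) > E (16/37=0.43)
Fill: take D (17 @ 250) → take A (21 @ 201) → take C (13 @ 90) → take 31/33 of B → 171.91; 82/82 used.
Total value = 712.91

712.91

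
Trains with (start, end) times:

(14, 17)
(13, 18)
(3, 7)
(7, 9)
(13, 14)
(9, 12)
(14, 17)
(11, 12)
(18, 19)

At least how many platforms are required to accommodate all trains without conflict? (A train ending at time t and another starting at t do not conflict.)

3

Count concurrent intervals with a sweep; the peak is the room count.
Events (time:±→running): 3:+→1 7:-→0 7:+→1 9:-→0 9:+→1 11:+→2 12:-→1 12:-→0 13:+→1 13:+→2 14:-→1 14:+→2 14:+→3 … peak 3.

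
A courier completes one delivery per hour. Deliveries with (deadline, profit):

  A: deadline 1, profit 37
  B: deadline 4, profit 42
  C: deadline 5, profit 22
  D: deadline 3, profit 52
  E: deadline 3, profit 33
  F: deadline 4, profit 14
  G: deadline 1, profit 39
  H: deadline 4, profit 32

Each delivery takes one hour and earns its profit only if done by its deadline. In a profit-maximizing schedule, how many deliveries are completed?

5

Sort by profit descending; place each in the latest free slot ≤ its deadline.
By profit: D(d3,52), B(d4,42), G(d1,39), A(d1,37), E(d3,33), H(d4,32), C(d5,22), F(d4,14)
D→slot 3; B→slot 4; G→slot 1; A skipped; E→slot 2; H skipped; C→slot 5; F skipped.
5 of 8 scheduled.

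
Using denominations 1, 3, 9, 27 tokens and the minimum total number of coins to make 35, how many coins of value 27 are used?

1

35 − 1×27→8 − 2×3→2 − 2×1→0
Count of 27: 1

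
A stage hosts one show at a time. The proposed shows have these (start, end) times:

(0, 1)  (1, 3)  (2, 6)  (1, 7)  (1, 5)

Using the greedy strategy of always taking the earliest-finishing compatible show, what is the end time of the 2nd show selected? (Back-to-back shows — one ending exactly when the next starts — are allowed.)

3

Greedy by earliest finish: after sorting by end time, pick each interval compatible with the last pick.
Sorted by end: (0,1)  (1,3)  (1,5)  (2,6)  (1,7)
take (0,1); take (1,3); skip (2,6).
Selected: (0,1) (1,3)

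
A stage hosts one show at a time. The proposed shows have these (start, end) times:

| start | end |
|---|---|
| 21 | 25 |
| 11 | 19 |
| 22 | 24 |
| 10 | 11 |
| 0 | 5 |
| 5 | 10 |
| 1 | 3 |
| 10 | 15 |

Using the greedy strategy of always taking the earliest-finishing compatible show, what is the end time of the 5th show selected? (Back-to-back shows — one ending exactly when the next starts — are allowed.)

24

Greedy by earliest finish: after sorting by end time, pick each interval compatible with the last pick.
By end time: (1,3), (0,5), (5,10), (10,11), (10,15), (11,19), (22,24), (21,25).
Pick (1,3); next start ≥ 3 → (5,10); next start ≥ 10 → (10,11); next start ≥ 11 → (11,19); next start ≥ 19 → (22,24).
Selected: (1,3) (5,10) (10,11) (11,19) (22,24)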